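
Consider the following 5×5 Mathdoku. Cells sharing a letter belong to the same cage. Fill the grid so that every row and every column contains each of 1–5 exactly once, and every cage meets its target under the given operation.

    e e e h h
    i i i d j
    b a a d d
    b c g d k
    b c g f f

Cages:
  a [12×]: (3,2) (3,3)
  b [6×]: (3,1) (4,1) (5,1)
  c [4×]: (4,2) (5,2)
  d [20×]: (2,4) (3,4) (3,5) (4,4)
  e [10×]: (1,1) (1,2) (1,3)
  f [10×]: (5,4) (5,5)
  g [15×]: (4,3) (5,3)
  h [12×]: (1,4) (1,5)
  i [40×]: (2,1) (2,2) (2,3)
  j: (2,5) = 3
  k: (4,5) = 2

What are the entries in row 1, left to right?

J is a freebie; hence (2,5) = 3.
Cage k is a single given cell, which forces (4,5) = 2.
2 is placed in column 5; hence (5,5) = 5.
The two cells of cage h must have product 12, so (1,4) = 3.
Column 5 already has 3, so (1,5) = 4.
2 is placed in column 5, so (3,5) = 1.
Cage g's pair has product 15, leaving (4,3) = 5.
Row 5 already has 5; hence (5,3) = 3.
Row 5 already has 5, which forces (5,4) = 2.
Cage b has product 6, so (3,1) = 2.
The two cells of cage a must have product 12, so (3,2) = 3.
3 is placed in column 3, which forces (3,3) = 4.
Row 3 now contains 4, leaving (3,4) = 5.
Cage b needs product 6, so (4,1) = 3.
2 is placed in row 5, so (5,1) = 1.
Row 5 already has 1, which forces (5,2) = 4.
1 is placed in column 1; hence (1,1) = 5.
The 3 cells of cage i must have product 40, so (2,1) = 4.
Cage i needs product 40, so (2,2) = 5.
Column 3 now contains 4, leaving (2,3) = 2.
4 is placed in row 2, leaving (2,4) = 1.
Column 2 already has 4, so (4,2) = 1.
1 is placed in column 4; hence (4,4) = 4.
1 is placed in column 2, so (1,2) = 2.
Column 3 now contains 2, which forces (1,3) = 1.
Completed grid: 5 2 1 3 4 / 4 5 2 1 3 / 2 3 4 5 1 / 3 1 5 4 2 / 1 4 3 2 5.

5 2 1 3 4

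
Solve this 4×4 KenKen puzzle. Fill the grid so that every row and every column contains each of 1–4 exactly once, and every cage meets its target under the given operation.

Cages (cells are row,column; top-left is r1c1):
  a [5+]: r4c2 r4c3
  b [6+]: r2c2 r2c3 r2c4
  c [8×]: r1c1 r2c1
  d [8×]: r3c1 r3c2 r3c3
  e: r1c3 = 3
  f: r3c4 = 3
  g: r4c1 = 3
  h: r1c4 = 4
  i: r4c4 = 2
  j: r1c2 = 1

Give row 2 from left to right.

4 3 2 1

Cage j is given; hence r1c2 = 1.
Cage e is given, so r1c3 = 3.
Cage h is a single given cell, leaving r1c4 = 4.
Cage f is a single given cell, which forces r3c4 = 3.
G is a freebie; hence r4c1 = 3.
Cage i is given, leaving r4c4 = 2.
4 is placed in row 1; hence r1c1 = 2.
Cage c needs two cells with product 8, which forces r2c1 = 4.
Cage b needs sum 6, leaving r2c2 = 3.
Cage b has sum 6, which forces r2c3 = 2.
2 is placed in column 4, which forces r2c4 = 1.
Column 1 now contains 4, leaving r3c1 = 1.
Row 3 now contains 1, so r3c3 = 4.
2 is placed in row 4, so r4c2 = 4.
Cage a needs two cells with sum 5, which forces r4c3 = 1.
Row 3 now contains 4, leaving r3c2 = 2.
The full grid is 2 1 3 4 / 4 3 2 1 / 1 2 4 3 / 3 4 1 2.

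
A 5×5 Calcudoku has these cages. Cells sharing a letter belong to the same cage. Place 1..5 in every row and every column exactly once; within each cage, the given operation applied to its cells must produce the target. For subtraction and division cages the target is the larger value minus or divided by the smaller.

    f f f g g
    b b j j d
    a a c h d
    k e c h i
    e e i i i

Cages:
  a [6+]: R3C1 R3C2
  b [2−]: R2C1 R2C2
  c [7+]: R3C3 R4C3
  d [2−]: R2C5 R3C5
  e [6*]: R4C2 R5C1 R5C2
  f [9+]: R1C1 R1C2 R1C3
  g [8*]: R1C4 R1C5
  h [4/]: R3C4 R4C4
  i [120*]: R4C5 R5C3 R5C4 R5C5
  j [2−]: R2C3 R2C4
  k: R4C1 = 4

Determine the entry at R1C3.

Cage k is a single given cell; hence R4C1 = 4.
Row 4 now contains 4, leaving R4C4 = 1.
Column 4 now contains 1, leaving R3C4 = 4.
Column 4 already has 4, which forces R1C4 = 2.
Cage g needs two cells with product 8, leaving R1C5 = 4.
Cage i has product 120; hence R5C3 = 4.
In row 2, 2 can only go at R2C1, so R2C1 = 2.
Cage b needs two cells with difference 2, so R2C2 = 4.
In row 3, 2 can only go at R3C3, so R3C3 = 2.
Column 3 now contains 2, which forces R4C3 = 5.
In row 3, 3 can only go at R3C5, so R3C5 = 3.
Column 5 already has 3, so R4C5 = 2.
Cage i has product 120, leaving R5C4 = 3.
Cage i has product 120, leaving R5C5 = 5.
Cage j needs two cells with difference 2, leaving R2C3 = 3.
Column 4 now contains 3, so R2C4 = 5.
5 is placed in column 5, leaving R2C5 = 1.
Row 4 already has 2, leaving R4C2 = 3.
3 is placed in row 5, so R5C1 = 1.
Cage e has product 6, leaving R5C2 = 2.
Cage f has sum 9; hence R1C1 = 3.
Cage f needs sum 9; hence R1C2 = 5.
3 is placed in column 3, leaving R1C3 = 1.
Column 1 now contains 1, leaving R3C1 = 5.
Cage a's pair has sum 6, leaving R3C2 = 1.
Filled in: 3 5 1 2 4 / 2 4 3 5 1 / 5 1 2 4 3 / 4 3 5 1 2 / 1 2 4 3 5.

1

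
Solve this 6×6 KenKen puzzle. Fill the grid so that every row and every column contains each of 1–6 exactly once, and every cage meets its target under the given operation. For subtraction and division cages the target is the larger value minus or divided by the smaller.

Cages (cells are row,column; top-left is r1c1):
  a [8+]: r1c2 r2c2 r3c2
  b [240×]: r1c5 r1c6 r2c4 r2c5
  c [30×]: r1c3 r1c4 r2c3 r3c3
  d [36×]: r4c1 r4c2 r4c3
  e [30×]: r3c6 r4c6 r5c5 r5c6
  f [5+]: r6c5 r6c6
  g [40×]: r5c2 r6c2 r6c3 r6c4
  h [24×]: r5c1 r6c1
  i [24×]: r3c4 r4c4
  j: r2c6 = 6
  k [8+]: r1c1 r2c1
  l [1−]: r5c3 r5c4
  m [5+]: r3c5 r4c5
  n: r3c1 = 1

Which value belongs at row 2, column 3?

J is a freebie, so r2c6 = 6.
Cage n is a single given cell, leaving r3c1 = 1.
Row 4 needs a 4, and only r4c4 is open for it.
4 is placed in column 4, which forces r3c4 = 6.
Row 4 needs a 5, and only r4c6 is open for it.
The only place for 1 in row 4 is r4c5.
The two cells of cage m must have sum 5; hence r3c5 = 4.
Cage e needs product 30, leaving r5c6 = 1.
The 4 cells of cage b must have product 240, leaving r1c5 = 6.
Cage b needs product 240, leaving r1c6 = 4.
Row 2 needs a 4, and only r2c2 is open for it.
The 3 cells of cage a must have sum 8, which forces r1c2 = 1.
The 3 cells of cage a must have sum 8, leaving r3c2 = 3.
Row 3 now contains 3; hence r3c6 = 2.
The 4 cells of cage g must have product 40, leaving r6c3 = 4.
Column 6 now contains 2; hence r6c6 = 3.
The 4 cells of cage c must have product 30, leaving r2c3 = 1.
Row 3 already has 2, so r3c3 = 5.
The two cells of cage h must have product 24; hence r5c1 = 4.
The 4 cells of cage e must have product 30; hence r5c5 = 3.
Row 6 already has 4, leaving r6c1 = 6.
Cage g has product 40, leaving r6c4 = 1.
Row 6 now contains 3, which forces r6c5 = 2.
Cage b has product 240, leaving r2c4 = 2.
Column 5 already has 2, which forces r2c5 = 5.
The 4 cells of cage g must have product 40, leaving r5c2 = 2.
Cage l needs two cells with difference 1; hence r5c3 = 6.
The two cells of cage l must have difference 1; hence r5c4 = 5.
2 is placed in row 6, which forces r6c2 = 5.
Cage k's pair has sum 8, which forces r1c1 = 5.
The 4 cells of cage c must have product 30, so r1c3 = 2.
Column 4 already has 2; hence r1c4 = 3.
Row 2 already has 5, so r2c1 = 3.
3 is placed in column 1, which forces r4c1 = 2.
Column 2 now contains 2, leaving r4c2 = 6.
2 is placed in column 3, which forces r4c3 = 3.
Filled in: 5 1 2 3 6 4 / 3 4 1 2 5 6 / 1 3 5 6 4 2 / 2 6 3 4 1 5 / 4 2 6 5 3 1 / 6 5 4 1 2 3.

1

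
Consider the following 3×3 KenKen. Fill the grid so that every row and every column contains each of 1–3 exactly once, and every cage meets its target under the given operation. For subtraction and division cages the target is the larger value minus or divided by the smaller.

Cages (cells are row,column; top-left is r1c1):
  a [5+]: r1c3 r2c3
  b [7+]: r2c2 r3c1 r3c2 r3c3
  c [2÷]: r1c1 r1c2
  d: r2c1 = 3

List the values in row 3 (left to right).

D is a freebie; hence r2c1 = 3.
Cage b has sum 7, leaving r2c2 = 1.
Row 2 already has 3, leaving r2c3 = 2.
Cage c's pair has quotient 2, so r1c1 = 1.
Column 2 now contains 1, leaving r1c2 = 2.
Column 3 already has 2; hence r1c3 = 3.
Column 1 now contains 1, which forces r3c1 = 2.
2 is placed in column 2, which forces r3c2 = 3.
Column 3 now contains 3, leaving r3c3 = 1.
Filled in: 1 2 3 / 3 1 2 / 2 3 1.

2 3 1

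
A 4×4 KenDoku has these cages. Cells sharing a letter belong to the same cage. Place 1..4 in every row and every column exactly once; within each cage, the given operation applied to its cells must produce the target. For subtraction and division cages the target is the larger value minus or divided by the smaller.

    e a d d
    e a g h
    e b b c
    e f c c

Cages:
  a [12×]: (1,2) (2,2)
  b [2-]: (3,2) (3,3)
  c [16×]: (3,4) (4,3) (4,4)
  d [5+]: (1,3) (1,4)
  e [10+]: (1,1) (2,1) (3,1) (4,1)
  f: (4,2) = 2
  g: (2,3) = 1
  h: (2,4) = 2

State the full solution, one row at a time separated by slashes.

1 4 2 3 / 4 3 1 2 / 2 1 3 4 / 3 2 4 1

Cage g is a single given cell, so (2,3) = 1.
Cage h is given, so (2,4) = 2.
2 is placed in column 4; hence (3,4) = 4.
F is a freebie; hence (4,2) = 2.
Row 4 already has 2, which forces (4,3) = 4.
Column 4 now contains 4, so (4,4) = 1.
The two cells of cage d must have sum 5, leaving (1,3) = 2.
Column 4 already has 1; hence (1,4) = 3.
The 4 cells of cage e must have sum 10; hence (2,1) = 4.
Row 2 already has 4, so (2,2) = 3.
The two cells of cage b must have difference 2; hence (3,2) = 1.
Cage b's pair has difference 2, so (3,3) = 3.
Row 4 now contains 1; hence (4,1) = 3.
2 is placed in row 1, so (1,1) = 1.
Row 1 already has 3, leaving (1,2) = 4.
Row 3 now contains 1, so (3,1) = 2.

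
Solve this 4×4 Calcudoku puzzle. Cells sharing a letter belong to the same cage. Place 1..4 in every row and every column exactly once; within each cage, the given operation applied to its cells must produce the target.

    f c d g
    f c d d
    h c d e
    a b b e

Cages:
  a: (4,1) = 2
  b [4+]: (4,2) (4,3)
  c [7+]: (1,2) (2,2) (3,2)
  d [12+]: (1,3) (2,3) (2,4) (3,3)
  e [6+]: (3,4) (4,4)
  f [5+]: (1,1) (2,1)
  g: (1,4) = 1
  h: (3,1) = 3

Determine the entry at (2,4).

G is a freebie; hence (1,4) = 1.
Cage h is a single given cell, leaving (3,1) = 3.
Cage a is a single given cell, so (4,1) = 2.
Row 4 now contains 2; hence (4,4) = 4.
2 is placed in column 1, leaving (1,1) = 4.
Row 1 already has 4; hence (1,2) = 2.
Cage d has sum 12, leaving (1,3) = 3.
Cage f's pair has sum 5; hence (2,1) = 1.
Row 2 already has 1, which forces (2,2) = 4.
Row 2 already has 4, so (2,3) = 2.
4 is placed in column 4, so (2,4) = 3.
Column 2 now contains 4, leaving (3,2) = 1.
Column 3 already has 2, leaving (3,3) = 4.
4 is placed in column 4, leaving (3,4) = 2.
Column 2 now contains 1, which forces (4,2) = 3.
Column 3 now contains 3; hence (4,3) = 1.
Filled in: 4 2 3 1 / 1 4 2 3 / 3 1 4 2 / 2 3 1 4.

3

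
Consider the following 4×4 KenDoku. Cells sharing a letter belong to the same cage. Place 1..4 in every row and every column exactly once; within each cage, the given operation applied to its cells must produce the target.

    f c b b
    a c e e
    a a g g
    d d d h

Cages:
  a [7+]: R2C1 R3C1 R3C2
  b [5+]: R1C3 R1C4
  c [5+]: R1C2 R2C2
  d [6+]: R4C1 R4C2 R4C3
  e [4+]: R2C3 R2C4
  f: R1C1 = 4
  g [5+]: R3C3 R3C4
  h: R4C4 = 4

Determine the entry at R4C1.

Cage f is given, which forces R1C1 = 4.
Cage h is a single given cell, which forces R4C4 = 4.
Row 1 needs a 1, and only R1C2 is open for it.
Cage c needs two cells with sum 5, leaving R2C2 = 4.
In row 2, 2 can only go at R2C1, so R2C1 = 2.
The 3 cells of cage a must have sum 7, which forces R3C1 = 3.
Cage a has sum 7, so R3C2 = 2.
Row 3 now contains 2, which forces R3C3 = 4.
Row 3 now contains 2, leaving R3C4 = 1.
Column 1 already has 3, which forces R4C1 = 1.
Column 2 now contains 2; hence R4C2 = 3.
Row 4 already has 3, leaving R4C3 = 2.
2 is placed in column 3, leaving R1C3 = 3.
The two cells of cage b must have sum 5; hence R1C4 = 2.
Cage e needs two cells with sum 4, so R2C3 = 1.
Column 4 now contains 1; hence R2C4 = 3.
Completed grid: 4 1 3 2 / 2 4 1 3 / 3 2 4 1 / 1 3 2 4.

1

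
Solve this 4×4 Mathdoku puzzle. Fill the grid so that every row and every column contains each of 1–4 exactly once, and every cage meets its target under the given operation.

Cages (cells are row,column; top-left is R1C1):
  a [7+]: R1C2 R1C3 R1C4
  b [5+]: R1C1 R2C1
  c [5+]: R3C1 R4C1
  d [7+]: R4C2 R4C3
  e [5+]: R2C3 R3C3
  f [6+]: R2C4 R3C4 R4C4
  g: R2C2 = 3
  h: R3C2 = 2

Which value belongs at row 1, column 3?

G is a freebie; hence R2C2 = 3.
Cage h is given, which forces R3C2 = 2.
3 is placed in column 2; hence R4C2 = 4.
Row 4 now contains 4, leaving R4C3 = 3.
Column 2 now contains 4, which forces R1C2 = 1.
Cage f needs sum 6, so R3C4 = 3.
Row 3 already has 3, which forces R3C1 = 4.
Row 3 now contains 4, which forces R3C3 = 1.
Cage c needs two cells with sum 5, which forces R4C1 = 1.
1 is placed in row 4, which forces R4C4 = 2.
Column 1 already has 4, which forces R1C1 = 3.
Cage a needs sum 7; hence R1C3 = 2.
Column 4 already has 2, leaving R1C4 = 4.
1 is placed in column 1; hence R2C1 = 2.
Column 3 already has 1, leaving R2C3 = 4.
Column 4 already has 2; hence R2C4 = 1.
Filled in: 3 1 2 4 / 2 3 4 1 / 4 2 1 3 / 1 4 3 2.

2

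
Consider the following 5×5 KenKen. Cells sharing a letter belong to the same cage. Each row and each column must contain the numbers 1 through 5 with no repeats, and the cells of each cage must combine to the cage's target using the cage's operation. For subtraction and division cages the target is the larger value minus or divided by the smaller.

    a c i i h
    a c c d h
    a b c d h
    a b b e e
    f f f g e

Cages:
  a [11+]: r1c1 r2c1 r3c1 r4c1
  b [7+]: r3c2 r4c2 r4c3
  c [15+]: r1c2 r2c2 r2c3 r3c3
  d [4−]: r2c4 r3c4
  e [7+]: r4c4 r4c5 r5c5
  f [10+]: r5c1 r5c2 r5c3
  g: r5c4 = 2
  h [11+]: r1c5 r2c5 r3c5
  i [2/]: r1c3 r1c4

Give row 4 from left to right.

5 2 4 3 1

G is a freebie, which forces r5c4 = 2.
Cage i's pair has quotient 2, which forces r1c3 = 2.
The only place for 3 in row 5 is r5c5.
The 3 cells of cage e must have sum 7, which forces r4c4 = 3.
Cage e needs sum 7, so r4c5 = 1.
The 3 cells of cage b must have sum 7, leaving r3c2 = 1.
Row 3 now contains 1, leaving r3c4 = 5.
Cage b needs sum 7; hence r4c2 = 2.
Row 4 already has 1, leaving r4c3 = 4.
Cage c needs sum 15; hence r2c3 = 5.
Column 4 now contains 5; hence r2c4 = 1.
Column 3 now contains 4, so r3c3 = 3.
Row 4 already has 2, so r4c1 = 5.
Column 3 already has 5, which forces r5c3 = 1.
Cage a has sum 11, leaving r1c1 = 1.
Column 4 already has 1, so r1c4 = 4.
Cage h has sum 11, which forces r1c5 = 5.
Cage a needs sum 11, so r2c1 = 3.
Row 2 already has 3, leaving r2c2 = 4.
4 is placed in row 2, leaving r2c5 = 2.
Row 3 now contains 3, which forces r3c1 = 2.
2 is placed in column 5, which forces r3c5 = 4.
Row 5 now contains 1, leaving r5c1 = 4.
The 3 cells of cage f must have sum 10; hence r5c2 = 5.
Row 1 now contains 4; hence r1c2 = 3.
Filled in: 1 3 2 4 5 / 3 4 5 1 2 / 2 1 3 5 4 / 5 2 4 3 1 / 4 5 1 2 3.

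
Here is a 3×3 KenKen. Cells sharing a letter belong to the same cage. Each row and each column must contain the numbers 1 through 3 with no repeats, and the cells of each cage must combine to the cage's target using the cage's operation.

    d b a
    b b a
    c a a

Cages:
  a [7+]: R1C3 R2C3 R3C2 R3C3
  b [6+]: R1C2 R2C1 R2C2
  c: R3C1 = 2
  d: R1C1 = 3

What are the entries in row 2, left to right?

1 3 2

Cage d is given, leaving R1C1 = 3.
Cage c is a single given cell, which forces R3C1 = 2.
Cage a needs sum 7, so R3C2 = 1.
2 is placed in row 3, leaving R3C3 = 3.
1 is placed in column 2, so R1C2 = 2.
Row 1 now contains 2, so R1C3 = 1.
Column 1 now contains 2, so R2C1 = 1.
Cage b has sum 6, so R2C2 = 3.
Column 3 already has 1; hence R2C3 = 2.
Filled in: 3 2 1 / 1 3 2 / 2 1 3.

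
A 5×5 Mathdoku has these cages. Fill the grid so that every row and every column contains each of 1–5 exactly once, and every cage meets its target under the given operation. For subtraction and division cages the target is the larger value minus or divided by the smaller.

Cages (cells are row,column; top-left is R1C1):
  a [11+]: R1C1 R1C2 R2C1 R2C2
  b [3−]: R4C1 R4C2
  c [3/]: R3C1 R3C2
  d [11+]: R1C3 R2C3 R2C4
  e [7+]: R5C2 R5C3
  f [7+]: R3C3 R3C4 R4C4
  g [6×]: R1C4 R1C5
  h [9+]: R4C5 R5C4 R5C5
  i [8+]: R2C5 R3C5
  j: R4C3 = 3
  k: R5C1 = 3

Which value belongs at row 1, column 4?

J is a freebie; hence R4C3 = 3.
Cage k is given, leaving R5C1 = 3.
3 is placed in column 1; hence R3C1 = 1.
Cage c's pair has quotient 3, which forces R3C2 = 3.
Row 3 already has 3, so R3C5 = 5.
5 is placed in column 5, which forces R5C5 = 1.
5 is placed in column 5, so R2C5 = 3.
The 3 cells of cage f must have sum 7, which forces R4C4 = 1.
Cage h needs sum 9; hence R4C5 = 4.
Cage h has sum 9, leaving R5C4 = 4.
The two cells of cage g must have product 6; hence R1C4 = 3.
3 is placed in column 5, which forces R1C5 = 2.
Cage f needs sum 7, which forces R3C3 = 4.
Column 4 already has 4, leaving R3C4 = 2.
2 is placed in row 1, which forces R1C1 = 4.
Cage a has sum 11, leaving R1C2 = 1.
4 is placed in column 3, leaving R1C3 = 5.
Cage a has sum 11, so R2C1 = 2.
The 4 cells of cage a must have sum 11, which forces R2C2 = 4.
The 3 cells of cage d must have sum 11; hence R2C3 = 1.
Column 4 already has 2, which forces R2C4 = 5.
2 is placed in column 1, which forces R4C1 = 5.
Row 4 already has 5, so R4C2 = 2.
Column 2 now contains 2, leaving R5C2 = 5.
Column 3 now contains 5, so R5C3 = 2.
Filled in: 4 1 5 3 2 / 2 4 1 5 3 / 1 3 4 2 5 / 5 2 3 1 4 / 3 5 2 4 1.

3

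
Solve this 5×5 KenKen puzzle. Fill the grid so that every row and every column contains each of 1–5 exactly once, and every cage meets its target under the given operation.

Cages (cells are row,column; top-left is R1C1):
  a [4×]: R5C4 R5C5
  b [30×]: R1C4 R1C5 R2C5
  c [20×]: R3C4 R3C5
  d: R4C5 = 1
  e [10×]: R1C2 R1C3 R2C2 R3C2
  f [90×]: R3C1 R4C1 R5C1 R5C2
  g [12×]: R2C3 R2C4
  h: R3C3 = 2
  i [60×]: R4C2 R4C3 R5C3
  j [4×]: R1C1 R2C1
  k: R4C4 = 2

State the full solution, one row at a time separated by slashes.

4 2 1 5 3 / 1 5 4 3 2 / 3 1 2 4 5 / 5 4 3 2 1 / 2 3 5 1 4

Cage e has product 10, which forces R1C3 = 1.
H is a freebie, leaving R3C3 = 2.
Cage k is a single given cell, so R4C4 = 2.
D is a freebie, leaving R4C5 = 1.
The 4 cells of cage f must have product 90, leaving R5C2 = 3.
Column 5 now contains 1, leaving R5C5 = 4.
Row 1 already has 1; hence R1C1 = 4.
Cage j's pair has product 4, which forces R2C1 = 1.
The two cells of cage c must have product 20; hence R3C4 = 4.
4 is placed in column 5, so R3C5 = 5.
The 3 cells of cage i must have product 60, leaving R4C2 = 4.
Cage i needs product 60, leaving R4C3 = 3.
Cage f has product 90, so R5C1 = 2.
Row 5 already has 4, which forces R5C3 = 5.
Row 5 already has 4, so R5C4 = 1.
The 3 cells of cage b must have product 30, leaving R1C4 = 5.
3 is placed in column 3, which forces R2C3 = 4.
Column 4 already has 4, which forces R2C4 = 3.
Row 2 now contains 3, so R2C5 = 2.
Row 3 now contains 5, so R3C1 = 3.
Row 3 now contains 5; hence R3C2 = 1.
3 is placed in row 4, which forces R4C1 = 5.
Row 1 already has 5, so R1C2 = 2.
Column 5 already has 2; hence R1C5 = 3.
Row 2 already has 2; hence R2C2 = 5.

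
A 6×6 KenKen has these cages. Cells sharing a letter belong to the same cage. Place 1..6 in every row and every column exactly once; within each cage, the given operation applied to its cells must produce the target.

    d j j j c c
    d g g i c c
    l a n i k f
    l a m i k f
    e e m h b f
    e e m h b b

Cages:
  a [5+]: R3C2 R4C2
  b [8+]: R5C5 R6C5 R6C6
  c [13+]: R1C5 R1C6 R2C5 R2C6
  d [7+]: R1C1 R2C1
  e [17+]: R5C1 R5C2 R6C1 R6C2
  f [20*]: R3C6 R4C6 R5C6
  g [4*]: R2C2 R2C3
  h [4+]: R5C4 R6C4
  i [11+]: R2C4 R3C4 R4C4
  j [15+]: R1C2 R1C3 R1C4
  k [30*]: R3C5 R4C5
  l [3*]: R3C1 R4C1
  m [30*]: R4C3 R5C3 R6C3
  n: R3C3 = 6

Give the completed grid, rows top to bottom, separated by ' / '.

2 5 4 6 1 3 / 5 4 1 2 3 6 / 3 2 6 4 5 1 / 1 3 2 5 6 4 / 4 6 3 1 2 5 / 6 1 5 3 4 2

Cage n is a single given cell, which forces R3C3 = 6.
6 is placed in row 3, which forces R3C5 = 5.
Column 5 already has 5; hence R4C5 = 6.
The only place for 1 in column 3 is R2C3.
1 is placed in row 2; hence R2C2 = 4.
Column 3 needs a 4, and only R1C3 is open for it.
In row 2, 3 can only go at R2C5, so R2C5 = 3.
The 4 cells of cage c must have sum 13; hence R1C6 = 3.
The only place for 2 in row 2 is R2C4.
Cage i needs sum 11, which forces R3C4 = 4.
Row 3 already has 4, which forces R3C6 = 1.
The 3 cells of cage i must have sum 11, so R4C4 = 5.
Row 4 already has 5, which forces R4C6 = 4.
Column 6 now contains 4, so R5C6 = 5.
Column 6 already has 5; hence R6C6 = 2.
The 3 cells of cage j must have sum 15; hence R1C2 = 5.
Column 4 already has 5, which forces R1C4 = 6.
The 4 cells of cage c must have sum 13, leaving R1C5 = 1.
Column 6 already has 5, which forces R2C6 = 6.
Row 3 already has 1, so R3C1 = 3.
Row 3 now contains 3, which forces R3C2 = 2.
Cage l's pair has product 3, so R4C1 = 1.
2 is placed in column 2, leaving R4C2 = 3.
Row 4 already has 3, leaving R4C3 = 2.
Column 3 already has 2, so R5C3 = 3.
Row 5 now contains 3, which forces R5C4 = 1.
Cage b has sum 8, so R5C5 = 2.
The 3 cells of cage m must have product 30, which forces R6C3 = 5.
1 is placed in column 4; hence R6C4 = 3.
Cage b has sum 8; hence R6C5 = 4.
1 is placed in row 1, which forces R1C1 = 2.
6 is placed in row 2; hence R2C1 = 5.
Cage e needs sum 17, which forces R5C1 = 4.
Row 5 already has 1, so R5C2 = 6.
Row 6 already has 4, leaving R6C1 = 6.
Cage e needs sum 17, leaving R6C2 = 1.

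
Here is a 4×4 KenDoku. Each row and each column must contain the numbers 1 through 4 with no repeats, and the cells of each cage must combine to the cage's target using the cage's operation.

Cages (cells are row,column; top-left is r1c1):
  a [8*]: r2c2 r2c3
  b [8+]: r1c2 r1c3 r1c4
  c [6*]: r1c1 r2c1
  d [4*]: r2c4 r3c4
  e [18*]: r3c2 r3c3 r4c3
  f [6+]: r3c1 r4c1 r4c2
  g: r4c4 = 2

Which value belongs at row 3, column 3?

The 3 cells of cage e must have product 18; hence r3c2 = 3.
Cage e needs product 18, so r3c3 = 2.
Cage e has product 18, leaving r4c3 = 3.
Cage g is a single given cell, which forces r4c4 = 2.
The 3 cells of cage b must have sum 8; hence r1c4 = 3.
Cage a needs two cells with product 8, leaving r2c2 = 2.
Column 3 already has 2, so r2c3 = 4.
4 is placed in row 2; hence r2c4 = 1.
Row 3 already has 2, leaving r3c1 = 1.
Column 4 already has 1; hence r3c4 = 4.
The 3 cells of cage f must have sum 6; hence r4c1 = 4.
2 is placed in row 4; hence r4c2 = 1.
Row 1 already has 3, leaving r1c1 = 2.
Column 2 now contains 1; hence r1c2 = 4.
4 is placed in column 3, which forces r1c3 = 1.
Row 2 already has 2, which forces r2c1 = 3.
Completed grid: 2 4 1 3 / 3 2 4 1 / 1 3 2 4 / 4 1 3 2.

2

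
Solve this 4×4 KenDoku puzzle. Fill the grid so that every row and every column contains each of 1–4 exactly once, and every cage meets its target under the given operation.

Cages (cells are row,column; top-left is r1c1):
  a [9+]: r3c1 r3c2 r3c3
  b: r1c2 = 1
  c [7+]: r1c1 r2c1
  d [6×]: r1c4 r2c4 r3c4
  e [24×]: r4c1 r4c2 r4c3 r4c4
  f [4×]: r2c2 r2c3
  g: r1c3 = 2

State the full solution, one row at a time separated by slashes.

B is a freebie, so r1c2 = 1.
G is a freebie, so r1c3 = 2.
Row 1 already has 2, so r1c4 = 3.
Column 2 already has 1, leaving r2c2 = 4.
Row 2 already has 4, so r2c3 = 1.
Row 2 now contains 1; hence r2c4 = 2.
Column 4 now contains 2; hence r3c4 = 1.
Column 4 already has 1, which forces r4c4 = 4.
Row 1 already has 3, which forces r1c1 = 4.
Row 2 already has 4, which forces r2c1 = 3.
3 is placed in column 1, so r3c1 = 2.
2 is placed in row 3; hence r3c2 = 3.
Row 3 now contains 3, which forces r3c3 = 4.
Cage e needs product 24; hence r4c1 = 1.
Cage e has product 24; hence r4c2 = 2.
Row 4 already has 4, leaving r4c3 = 3.

4 1 2 3 / 3 4 1 2 / 2 3 4 1 / 1 2 3 4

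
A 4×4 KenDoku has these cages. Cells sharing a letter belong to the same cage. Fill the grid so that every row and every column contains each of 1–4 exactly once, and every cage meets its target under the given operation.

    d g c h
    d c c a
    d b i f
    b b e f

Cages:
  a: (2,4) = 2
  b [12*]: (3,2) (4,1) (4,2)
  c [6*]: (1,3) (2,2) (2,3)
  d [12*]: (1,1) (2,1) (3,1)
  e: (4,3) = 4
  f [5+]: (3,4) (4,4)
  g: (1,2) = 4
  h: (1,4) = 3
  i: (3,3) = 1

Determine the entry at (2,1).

4

Cage g is a single given cell, so (1,2) = 4.
H is a freebie, so (1,4) = 3.
Cage a is a single given cell, which forces (2,4) = 2.
Cage i is given, which forces (3,3) = 1.
1 is placed in row 3; hence (3,4) = 4.
Cage e is given, so (4,3) = 4.
Column 4 already has 4, which forces (4,4) = 1.
3 is placed in row 1, leaving (1,1) = 1.
Column 3 now contains 1, which forces (1,3) = 2.
Cage d has product 12; hence (2,1) = 4.
Cage c needs product 6; hence (2,2) = 1.
Column 3 now contains 1, which forces (2,3) = 3.
Row 3 now contains 4; hence (3,1) = 3.
Cage b has product 12, leaving (3,2) = 2.
The 3 cells of cage b must have product 12; hence (4,1) = 2.
Row 4 now contains 1; hence (4,2) = 3.
Filled in: 1 4 2 3 / 4 1 3 2 / 3 2 1 4 / 2 3 4 1.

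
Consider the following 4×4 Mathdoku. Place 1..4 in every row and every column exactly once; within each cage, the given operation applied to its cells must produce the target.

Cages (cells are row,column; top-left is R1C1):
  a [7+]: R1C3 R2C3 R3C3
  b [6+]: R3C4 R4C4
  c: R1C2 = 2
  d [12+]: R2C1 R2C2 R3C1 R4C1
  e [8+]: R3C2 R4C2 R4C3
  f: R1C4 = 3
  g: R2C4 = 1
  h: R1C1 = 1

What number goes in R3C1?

H is a freebie, leaving R1C1 = 1.
Cage c is a single given cell; hence R1C2 = 2.
Row 1 now contains 2, so R1C3 = 4.
Cage f is a single given cell, so R1C4 = 3.
G is a freebie, which forces R2C4 = 1.
Cage d needs sum 12, leaving R2C2 = 3.
1 is placed in row 2, leaving R2C3 = 2.
The 3 cells of cage a must have sum 7, which forces R3C3 = 1.
Column 3 already has 1, leaving R4C3 = 3.
Row 2 already has 2; hence R2C1 = 4.
The 4 cells of cage d must have sum 12, leaving R3C1 = 3.
Row 3 now contains 1, leaving R3C2 = 4.
4 is placed in row 3, which forces R3C4 = 2.
The 4 cells of cage d must have sum 12, leaving R4C1 = 2.
The 3 cells of cage e must have sum 8, which forces R4C2 = 1.
Column 4 already has 2, leaving R4C4 = 4.
Completed grid: 1 2 4 3 / 4 3 2 1 / 3 4 1 2 / 2 1 3 4.

3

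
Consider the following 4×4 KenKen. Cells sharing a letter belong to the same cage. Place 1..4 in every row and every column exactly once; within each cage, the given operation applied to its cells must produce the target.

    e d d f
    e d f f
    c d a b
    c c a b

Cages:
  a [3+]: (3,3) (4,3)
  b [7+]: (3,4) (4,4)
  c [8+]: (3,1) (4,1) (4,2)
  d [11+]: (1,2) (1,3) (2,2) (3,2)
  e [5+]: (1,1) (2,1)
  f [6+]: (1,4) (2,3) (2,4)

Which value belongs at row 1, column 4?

2

In column 3, 4 can only go at (1,3), so (1,3) = 4.
The only place for 3 in column 2 is (4,2).
Cage b's pair has sum 7, which forces (3,4) = 3.
Row 4 already has 3, leaving (4,4) = 4.
Cage f has sum 6; hence (2,3) = 3.
Cage c has sum 8, so (3,1) = 4.
The 3 cells of cage c must have sum 8, so (4,1) = 1.
Row 4 already has 1, which forces (4,3) = 2.
Cage e needs two cells with sum 5, leaving (1,1) = 3.
4 is placed in column 1; hence (2,1) = 2.
Cage d has sum 11, which forces (2,2) = 4.
Row 2 now contains 2; hence (2,4) = 1.
2 is placed in column 3; hence (3,3) = 1.
The 4 cells of cage d must have sum 11, which forces (1,2) = 1.
Column 4 already has 1, leaving (1,4) = 2.
1 is placed in row 3, leaving (3,2) = 2.
The full grid is 3 1 4 2 / 2 4 3 1 / 4 2 1 3 / 1 3 2 4.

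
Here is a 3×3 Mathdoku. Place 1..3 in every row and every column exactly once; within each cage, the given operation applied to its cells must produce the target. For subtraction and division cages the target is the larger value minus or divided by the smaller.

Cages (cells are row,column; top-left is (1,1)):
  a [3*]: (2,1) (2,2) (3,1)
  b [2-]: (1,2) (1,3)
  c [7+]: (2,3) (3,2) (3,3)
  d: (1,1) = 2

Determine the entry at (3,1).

Cage d is a single given cell, leaving (1,1) = 2.
The 3 cells of cage a must have product 3, leaving (2,1) = 3.
Cage a needs product 3; hence (2,2) = 1.
3 is placed in row 2, leaving (2,3) = 2.
Cage a needs product 3, which forces (3,1) = 1.
Row 3 now contains 1; hence (3,3) = 3.
Column 2 already has 1, leaving (1,2) = 3.
Column 3 now contains 3, leaving (1,3) = 1.
Row 3 already has 3, leaving (3,2) = 2.
Filled in: 2 3 1 / 3 1 2 / 1 2 3.

1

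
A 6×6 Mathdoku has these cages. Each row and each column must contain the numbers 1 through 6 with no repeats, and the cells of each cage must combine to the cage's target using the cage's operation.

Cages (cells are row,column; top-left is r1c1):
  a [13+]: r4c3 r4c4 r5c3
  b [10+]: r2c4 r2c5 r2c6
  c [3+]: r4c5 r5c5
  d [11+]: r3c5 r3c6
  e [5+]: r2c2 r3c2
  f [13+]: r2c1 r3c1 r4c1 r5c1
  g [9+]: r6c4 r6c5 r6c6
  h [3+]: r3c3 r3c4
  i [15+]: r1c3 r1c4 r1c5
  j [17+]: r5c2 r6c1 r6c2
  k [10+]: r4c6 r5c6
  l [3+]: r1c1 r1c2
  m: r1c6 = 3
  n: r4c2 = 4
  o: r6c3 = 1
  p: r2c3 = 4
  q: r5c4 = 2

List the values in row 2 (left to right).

Cage m is a single given cell, leaving r1c6 = 3.
P is a freebie, leaving r2c3 = 4.
Cage n is a single given cell, leaving r4c2 = 4.
Row 4 now contains 4, so r4c6 = 6.
Cage j has sum 17; hence r5c2 = 6.
Cage q is a single given cell, so r5c4 = 2.
2 is placed in row 5, leaving r5c5 = 1.
6 is placed in column 6, which forces r5c6 = 4.
The 3 cells of cage j must have sum 17, leaving r6c1 = 6.
Cage j has sum 17, leaving r6c2 = 5.
Cage o is a single given cell; hence r6c3 = 1.
Row 6 already has 1, so r6c6 = 2.
Cage f has sum 13, so r3c1 = 4.
1 is placed in column 3, leaving r3c3 = 2.
Column 4 now contains 2, leaving r3c4 = 1.
Cage d's pair has sum 11, which forces r3c5 = 6.
6 is placed in column 6, which forces r3c6 = 5.
The 3 cells of cage a must have sum 13; hence r4c3 = 3.
The 3 cells of cage a must have sum 13, which forces r4c4 = 5.
Column 5 already has 1, so r4c5 = 2.
Cage a has sum 13, leaving r5c3 = 5.
5 is placed in column 3; hence r1c3 = 6.
Cage i has sum 15, which forces r1c4 = 4.
Cage i needs sum 15, which forces r1c5 = 5.
The 4 cells of cage f must have sum 13, so r2c1 = 5.
The two cells of cage e must have sum 5, which forces r2c2 = 2.
Cage b has sum 10, so r2c4 = 6.
Column 5 already has 2, which forces r2c5 = 3.
5 is placed in column 6, so r2c6 = 1.
Row 3 now contains 2; hence r3c2 = 3.
Row 4 now contains 5, which forces r4c1 = 1.
5 is placed in row 5, leaving r5c1 = 3.
Column 4 already has 4, so r6c4 = 3.
Column 5 already has 3, which forces r6c5 = 4.
Column 1 already has 1; hence r1c1 = 2.
2 is placed in column 2; hence r1c2 = 1.
Filled in: 2 1 6 4 5 3 / 5 2 4 6 3 1 / 4 3 2 1 6 5 / 1 4 3 5 2 6 / 3 6 5 2 1 4 / 6 5 1 3 4 2.

5 2 4 6 3 1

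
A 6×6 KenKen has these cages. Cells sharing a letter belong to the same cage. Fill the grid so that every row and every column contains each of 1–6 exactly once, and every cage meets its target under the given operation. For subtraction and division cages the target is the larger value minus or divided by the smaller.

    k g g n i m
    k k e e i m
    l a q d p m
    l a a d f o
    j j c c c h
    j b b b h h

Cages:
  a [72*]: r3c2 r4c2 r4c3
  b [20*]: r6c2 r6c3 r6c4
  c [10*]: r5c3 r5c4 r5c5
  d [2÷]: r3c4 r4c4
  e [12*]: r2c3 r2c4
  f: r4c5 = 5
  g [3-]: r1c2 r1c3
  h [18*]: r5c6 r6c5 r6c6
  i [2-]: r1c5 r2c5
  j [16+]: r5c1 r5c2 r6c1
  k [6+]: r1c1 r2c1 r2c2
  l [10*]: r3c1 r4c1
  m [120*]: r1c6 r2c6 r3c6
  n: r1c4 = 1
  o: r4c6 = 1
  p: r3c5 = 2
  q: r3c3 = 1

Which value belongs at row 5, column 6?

Cage n is given, leaving r1c4 = 1.
Q is a freebie, leaving r3c3 = 1.
Cage p is given, leaving r3c5 = 2.
Cage f is given, which forces r4c5 = 5.
Cage o is a single given cell, which forces r4c6 = 1.
5 is placed in column 5; hence r5c5 = 1.
2 is placed in row 3; hence r3c1 = 5.
5 is placed in row 4, so r4c1 = 2.
The 3 cells of cage h must have product 18, leaving r5c6 = 3.
Column 1 now contains 5; hence r6c1 = 6.
Cage b needs product 20, so r6c2 = 1.
Cage h needs product 18; hence r6c5 = 3.
The 3 cells of cage h must have product 18, which forces r6c6 = 2.
Column 1 already has 2, which forces r1c1 = 3.
Cage k has sum 6, leaving r2c1 = 1.
Cage k needs sum 6, so r2c2 = 2.
Column 1 already has 6, leaving r5c1 = 4.
The 3 cells of cage j must have sum 16, leaving r5c2 = 6.
6 is placed in column 2; hence r1c2 = 5.
The two cells of cage g must have difference 3; hence r1c3 = 2.
The 3 cells of cage a must have product 72; hence r4c3 = 6.
Row 4 already has 6, so r4c4 = 3.
2 is placed in column 3; hence r5c3 = 5.
Row 5 already has 5, leaving r5c4 = 2.
Column 3 now contains 5, leaving r6c3 = 4.
4 is placed in row 6, so r6c4 = 5.
Column 3 now contains 4; hence r2c3 = 3.
3 is placed in column 4, which forces r2c4 = 4.
4 is placed in row 2, leaving r2c5 = 6.
Cage m has product 120, so r2c6 = 5.
Cage a has product 72, which forces r3c2 = 3.
3 is placed in column 4; hence r3c4 = 6.
Row 3 now contains 6, so r3c6 = 4.
3 is placed in row 4, which forces r4c2 = 4.
Column 5 already has 6, which forces r1c5 = 4.
Column 6 now contains 4; hence r1c6 = 6.
Filled in: 3 5 2 1 4 6 / 1 2 3 4 6 5 / 5 3 1 6 2 4 / 2 4 6 3 5 1 / 4 6 5 2 1 3 / 6 1 4 5 3 2.

3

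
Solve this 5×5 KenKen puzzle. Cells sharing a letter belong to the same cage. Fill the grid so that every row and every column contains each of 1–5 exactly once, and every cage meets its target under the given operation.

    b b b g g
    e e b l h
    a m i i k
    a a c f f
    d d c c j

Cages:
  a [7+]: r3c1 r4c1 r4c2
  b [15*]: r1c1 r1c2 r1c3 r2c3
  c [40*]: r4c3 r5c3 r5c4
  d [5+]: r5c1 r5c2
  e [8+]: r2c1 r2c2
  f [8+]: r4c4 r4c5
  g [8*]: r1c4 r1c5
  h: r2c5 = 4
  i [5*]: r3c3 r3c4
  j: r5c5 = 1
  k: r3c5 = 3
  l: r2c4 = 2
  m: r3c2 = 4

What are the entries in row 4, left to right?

4 1 2 3 5

Cage b needs product 15; hence r2c3 = 1.
Cage l is a single given cell, which forces r2c4 = 2.
Cage h is given, so r2c5 = 4.
Cage m is a single given cell; hence r3c2 = 4.
Column 3 now contains 1; hence r3c3 = 5.
Row 3 already has 5; hence r3c4 = 1.
Cage k is given, so r3c5 = 3.
Column 5 now contains 3, which forces r4c5 = 5.
Cage j is given, leaving r5c5 = 1.
Column 3 now contains 5; hence r1c3 = 3.
Column 4 already has 2, so r1c4 = 4.
Column 5 now contains 4, leaving r1c5 = 2.
Row 3 already has 3, which forces r3c1 = 2.
Row 4 already has 5, so r4c4 = 3.
Column 1 now contains 2, leaving r5c1 = 3.
Row 5 now contains 3, which forces r5c2 = 2.
2 is placed in row 5, which forces r5c3 = 4.
Cage c has product 40; hence r5c4 = 5.
3 is placed in column 1; hence r2c1 = 5.
Cage e's pair has sum 8, so r2c2 = 3.
Row 4 already has 3, which forces r4c1 = 4.
Column 2 already has 2, leaving r4c2 = 1.
Column 3 now contains 4, which forces r4c3 = 2.
Column 1 already has 5, so r1c1 = 1.
Column 2 already has 1, leaving r1c2 = 5.
Filled in: 1 5 3 4 2 / 5 3 1 2 4 / 2 4 5 1 3 / 4 1 2 3 5 / 3 2 4 5 1.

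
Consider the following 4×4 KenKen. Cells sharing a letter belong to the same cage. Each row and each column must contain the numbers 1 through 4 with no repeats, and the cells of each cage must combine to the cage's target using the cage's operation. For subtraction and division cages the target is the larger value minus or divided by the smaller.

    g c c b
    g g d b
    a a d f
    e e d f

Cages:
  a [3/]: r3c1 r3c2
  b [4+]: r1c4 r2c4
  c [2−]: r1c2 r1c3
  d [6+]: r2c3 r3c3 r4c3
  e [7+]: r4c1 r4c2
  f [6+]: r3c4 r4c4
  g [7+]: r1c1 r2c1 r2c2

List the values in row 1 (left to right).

Row 3 needs a 4, and only r3c4 is open for it.
Column 4 already has 4, leaving r4c4 = 2.
The only place for 2 in row 3 is r3c3.
In row 4, 1 can only go at r4c3, so r4c3 = 1.
Column 3 already has 1, leaving r2c3 = 3.
Row 2 now contains 3; hence r2c4 = 1.
Cage g has sum 7, so r1c1 = 1.
Cage c needs two cells with difference 2, so r1c2 = 2.
Column 3 already has 3; hence r1c3 = 4.
1 is placed in column 4, which forces r1c4 = 3.
Column 2 already has 2; hence r2c2 = 4.
Column 1 now contains 1, so r3c1 = 3.
3 is placed in row 3, which forces r3c2 = 1.
3 is placed in column 1; hence r4c1 = 4.
4 is placed in column 2; hence r4c2 = 3.
Row 2 already has 4, so r2c1 = 2.
The full grid is 1 2 4 3 / 2 4 3 1 / 3 1 2 4 / 4 3 1 2.

1 2 4 3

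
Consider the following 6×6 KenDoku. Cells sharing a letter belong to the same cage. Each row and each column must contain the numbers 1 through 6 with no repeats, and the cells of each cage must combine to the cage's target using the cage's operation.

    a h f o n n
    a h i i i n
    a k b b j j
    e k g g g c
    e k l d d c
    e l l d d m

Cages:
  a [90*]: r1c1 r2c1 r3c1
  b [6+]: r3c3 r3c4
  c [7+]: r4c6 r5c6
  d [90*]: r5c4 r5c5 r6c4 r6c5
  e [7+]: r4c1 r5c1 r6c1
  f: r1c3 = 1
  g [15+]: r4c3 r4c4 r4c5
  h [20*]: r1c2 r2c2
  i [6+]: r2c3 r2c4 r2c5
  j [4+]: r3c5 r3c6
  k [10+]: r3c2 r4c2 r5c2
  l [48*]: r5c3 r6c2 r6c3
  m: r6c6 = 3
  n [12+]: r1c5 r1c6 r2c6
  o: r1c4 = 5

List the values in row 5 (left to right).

2 1 4 3 6 5

Cage f is a single given cell; hence r1c3 = 1.
O is a freebie, so r1c4 = 5.
Cage m is given, which forces r6c6 = 3.
Row 1 now contains 5, so r1c2 = 4.
Cage h's pair has product 20, which forces r2c2 = 5.
The two cells of cage j must have sum 4, so r3c5 = 3.
Column 6 already has 3; hence r3c6 = 1.
Cage n has sum 12, which forces r2c6 = 4.
The 3 cells of cage a must have product 90, so r3c1 = 5.
The 3 cells of cage k must have sum 10, leaving r3c2 = 6.
Cage d has product 90, so r5c4 = 3.
Column 2 already has 6, leaving r6c2 = 2.
The 3 cells of cage i must have sum 6; hence r2c3 = 3.
Cage k has sum 10, which forces r4c2 = 3.
Row 5 already has 3; hence r5c2 = 1.
Cage a has product 90; hence r1c1 = 3.
Row 2 already has 3; hence r2c1 = 6.
Row 4 needs a 1, and only r4c1 is open for it.
Cage e has sum 7, which forces r5c1 = 2.
Row 5 already has 2, which forces r5c6 = 5.
Column 1 already has 1; hence r6c1 = 4.
4 is placed in row 6, so r6c3 = 6.
Row 6 now contains 6, so r6c4 = 1.
Row 6 already has 1, which forces r6c5 = 5.
Column 4 already has 1, which forces r2c4 = 2.
The 3 cells of cage i must have sum 6; hence r2c5 = 1.
Column 4 now contains 2; hence r3c4 = 4.
The 3 cells of cage g must have sum 15, so r4c3 = 5.
4 is placed in column 4, leaving r4c4 = 6.
6 is placed in row 4, leaving r4c5 = 4.
Column 6 already has 5, which forces r4c6 = 2.
6 is placed in column 3, leaving r5c3 = 4.
Row 5 already has 5, which forces r5c5 = 6.
Column 5 now contains 6, which forces r1c5 = 2.
2 is placed in column 6, which forces r1c6 = 6.
Row 3 already has 4; hence r3c3 = 2.
The full grid is 3 4 1 5 2 6 / 6 5 3 2 1 4 / 5 6 2 4 3 1 / 1 3 5 6 4 2 / 2 1 4 3 6 5 / 4 2 6 1 5 3.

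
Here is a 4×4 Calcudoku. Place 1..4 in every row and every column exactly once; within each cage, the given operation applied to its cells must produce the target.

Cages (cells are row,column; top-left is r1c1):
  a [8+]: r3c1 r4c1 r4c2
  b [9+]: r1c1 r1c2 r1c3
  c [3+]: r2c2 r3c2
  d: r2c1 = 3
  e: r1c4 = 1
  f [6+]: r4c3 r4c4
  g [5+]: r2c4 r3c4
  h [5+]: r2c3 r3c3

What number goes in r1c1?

2

Cage e is a single given cell, leaving r1c4 = 1.
Cage d is given, leaving r2c1 = 3.
Cage g needs two cells with sum 5, leaving r2c4 = 2.
Cage g's pair has sum 5, so r3c4 = 3.
Column 4 already has 2, so r4c4 = 4.
Row 2 now contains 2, so r2c2 = 1.
Row 2 now contains 1, so r2c3 = 4.
Cage a needs sum 8, leaving r3c1 = 4.
The two cells of cage c must have sum 3, so r3c2 = 2.
Column 3 already has 4, so r3c3 = 1.
Row 4 already has 4, leaving r4c1 = 1.
Cage a needs sum 8, leaving r4c2 = 3.
Row 4 already has 4, leaving r4c3 = 2.
Column 1 already has 4, which forces r1c1 = 2.
Column 2 now contains 3, leaving r1c2 = 4.
Column 3 already has 2; hence r1c3 = 3.
Completed grid: 2 4 3 1 / 3 1 4 2 / 4 2 1 3 / 1 3 2 4.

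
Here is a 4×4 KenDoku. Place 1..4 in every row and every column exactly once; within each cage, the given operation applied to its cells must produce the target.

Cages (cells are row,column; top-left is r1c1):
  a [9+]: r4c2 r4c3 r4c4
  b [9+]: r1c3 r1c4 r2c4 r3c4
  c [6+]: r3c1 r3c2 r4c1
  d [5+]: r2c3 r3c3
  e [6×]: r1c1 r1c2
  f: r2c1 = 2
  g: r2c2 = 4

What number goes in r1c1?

Cage f is a single given cell, so r2c1 = 2.
Cage g is given, so r2c2 = 4.
Column 1 now contains 2, which forces r1c1 = 3.
Cage e needs two cells with product 6, which forces r1c2 = 2.
Row 1 now contains 2, which forces r1c3 = 1.
Row 1 already has 1, which forces r1c4 = 4.
Column 3 now contains 1, so r2c3 = 3.
3 is placed in row 2, leaving r2c4 = 1.
2 is placed in column 2, which forces r3c2 = 1.
3 is placed in column 1, leaving r4c1 = 1.
2 is placed in column 2, so r4c2 = 3.
3 is placed in row 4, so r4c4 = 2.
1 is placed in row 3, which forces r3c1 = 4.
Cage d needs two cells with sum 5, which forces r3c3 = 2.
Column 4 now contains 2, leaving r3c4 = 3.
2 is placed in row 4, so r4c3 = 4.
The full grid is 3 2 1 4 / 2 4 3 1 / 4 1 2 3 / 1 3 4 2.

3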